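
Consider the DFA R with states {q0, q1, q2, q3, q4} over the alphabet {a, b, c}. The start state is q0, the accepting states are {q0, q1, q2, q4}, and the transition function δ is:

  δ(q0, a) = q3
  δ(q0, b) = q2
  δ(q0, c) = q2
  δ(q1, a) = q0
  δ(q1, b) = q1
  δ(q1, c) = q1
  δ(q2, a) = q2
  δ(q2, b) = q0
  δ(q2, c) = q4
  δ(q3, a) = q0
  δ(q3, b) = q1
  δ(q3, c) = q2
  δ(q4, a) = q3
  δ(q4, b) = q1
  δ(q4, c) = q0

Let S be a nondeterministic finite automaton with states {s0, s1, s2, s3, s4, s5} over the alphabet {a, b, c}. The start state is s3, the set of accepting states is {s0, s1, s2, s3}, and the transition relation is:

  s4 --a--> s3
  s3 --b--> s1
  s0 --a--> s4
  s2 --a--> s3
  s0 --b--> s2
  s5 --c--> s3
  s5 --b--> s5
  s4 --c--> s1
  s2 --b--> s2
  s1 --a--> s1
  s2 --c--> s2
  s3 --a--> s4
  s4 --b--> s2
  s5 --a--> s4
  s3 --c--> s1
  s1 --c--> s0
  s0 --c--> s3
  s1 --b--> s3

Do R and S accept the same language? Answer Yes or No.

Exploring the product automaton R × S from the start pair (q0, s3), following both machines on each input symbol, reaches 5 state pairs: (q0, s3), (q3, s4), (q2, s1), (q1, s2), (q4, s0).
R accepts in {q0, q1, q2, q4} and S accepts in {s0, s1, s2, s3}. In every reachable pair the two components are either both accepting — (q0, s3), (q2, s1), (q1, s2), (q4, s0) — or both non-accepting, so no string is accepted by exactly one of the machines: L(R) \ L(S) and L(S) \ L(R) are both empty.
Hence every string is accepted by R iff it is accepted by S, and the two languages coincide.

Yes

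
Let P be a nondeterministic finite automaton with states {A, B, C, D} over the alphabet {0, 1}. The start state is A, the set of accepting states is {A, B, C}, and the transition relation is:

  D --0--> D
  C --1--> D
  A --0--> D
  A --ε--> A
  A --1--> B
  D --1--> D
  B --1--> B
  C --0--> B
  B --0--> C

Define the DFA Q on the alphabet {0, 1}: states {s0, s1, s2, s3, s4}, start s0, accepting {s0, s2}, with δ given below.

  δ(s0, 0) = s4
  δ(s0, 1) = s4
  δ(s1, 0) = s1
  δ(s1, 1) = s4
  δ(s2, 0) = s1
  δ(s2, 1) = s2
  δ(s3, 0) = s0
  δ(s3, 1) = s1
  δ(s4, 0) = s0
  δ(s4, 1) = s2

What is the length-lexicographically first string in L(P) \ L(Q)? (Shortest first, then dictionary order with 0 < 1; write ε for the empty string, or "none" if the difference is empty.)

1

The string 1 is accepted by P but not by Q.
No shorter string lies in the difference, and 1 is the lexicographically first length-1 string in L(P) \ L(Q).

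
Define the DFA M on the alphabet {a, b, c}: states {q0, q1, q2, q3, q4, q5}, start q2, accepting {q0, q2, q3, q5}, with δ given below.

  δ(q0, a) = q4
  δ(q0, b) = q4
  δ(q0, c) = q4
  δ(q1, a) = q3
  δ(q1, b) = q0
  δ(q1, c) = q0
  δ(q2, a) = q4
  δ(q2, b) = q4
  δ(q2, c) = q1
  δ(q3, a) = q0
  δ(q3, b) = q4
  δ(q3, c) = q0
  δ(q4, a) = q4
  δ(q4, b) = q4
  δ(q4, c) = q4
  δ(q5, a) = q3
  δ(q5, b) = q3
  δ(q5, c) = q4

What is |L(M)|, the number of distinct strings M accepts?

6

The useful subgraph on states {q0, q1, q2, q3} is acyclic, so L(M) is finite; the longest accepting path visits 4 useful states, giving maximum string length 3.
Counting accepting paths from q2 by length: 1 of length 0, 3 of length 2, 2 of length 3. Total 6.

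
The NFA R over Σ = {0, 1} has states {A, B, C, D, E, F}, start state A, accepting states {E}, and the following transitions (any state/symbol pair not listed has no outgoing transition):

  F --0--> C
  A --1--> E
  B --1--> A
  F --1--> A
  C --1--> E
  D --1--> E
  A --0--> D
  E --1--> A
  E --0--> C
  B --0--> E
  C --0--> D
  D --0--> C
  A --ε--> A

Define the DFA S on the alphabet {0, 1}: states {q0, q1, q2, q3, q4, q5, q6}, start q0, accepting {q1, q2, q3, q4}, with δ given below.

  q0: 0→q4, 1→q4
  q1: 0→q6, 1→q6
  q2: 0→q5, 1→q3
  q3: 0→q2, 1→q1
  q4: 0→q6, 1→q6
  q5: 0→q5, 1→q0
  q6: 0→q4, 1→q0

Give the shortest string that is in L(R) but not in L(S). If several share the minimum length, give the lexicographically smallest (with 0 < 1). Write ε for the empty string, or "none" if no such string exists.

01

The string 01 is accepted by R but not by S.
No shorter string lies in the difference, and 01 is the lexicographically first length-2 string in L(R) \ L(S).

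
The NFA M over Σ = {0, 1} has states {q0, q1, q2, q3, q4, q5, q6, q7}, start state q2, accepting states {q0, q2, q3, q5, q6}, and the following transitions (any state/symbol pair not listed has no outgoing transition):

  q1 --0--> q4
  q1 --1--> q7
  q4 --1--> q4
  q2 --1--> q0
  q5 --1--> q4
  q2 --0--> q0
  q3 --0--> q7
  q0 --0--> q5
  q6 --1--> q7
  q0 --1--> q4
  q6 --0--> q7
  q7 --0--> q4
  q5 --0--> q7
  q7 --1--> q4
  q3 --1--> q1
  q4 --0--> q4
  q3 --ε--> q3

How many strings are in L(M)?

The useful subgraph on states {q0, q2, q5} is acyclic, so L(M) is finite; the longest accepting path visits 3 useful states, giving maximum string length 2.
Counting accepting paths from q2 by length: 1 of length 0, 2 of length 1, 2 of length 2. Total 5.

5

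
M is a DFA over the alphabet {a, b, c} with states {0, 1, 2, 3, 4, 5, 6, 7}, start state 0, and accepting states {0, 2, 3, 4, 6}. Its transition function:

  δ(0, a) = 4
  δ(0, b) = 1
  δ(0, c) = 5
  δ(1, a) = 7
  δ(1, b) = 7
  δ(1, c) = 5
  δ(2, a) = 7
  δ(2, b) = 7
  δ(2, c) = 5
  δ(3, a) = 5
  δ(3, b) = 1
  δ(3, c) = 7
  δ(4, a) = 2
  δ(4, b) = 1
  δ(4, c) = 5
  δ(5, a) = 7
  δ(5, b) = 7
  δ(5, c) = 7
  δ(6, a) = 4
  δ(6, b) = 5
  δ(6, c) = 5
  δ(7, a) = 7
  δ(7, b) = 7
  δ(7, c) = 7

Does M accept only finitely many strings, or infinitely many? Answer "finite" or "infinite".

finite

The useful states (reachable from 0 and able to reach an accepting state) are {0, 2, 4}.
Restricted to these states the transition graph has no cycle, so every accepting path has bounded length and L is finite.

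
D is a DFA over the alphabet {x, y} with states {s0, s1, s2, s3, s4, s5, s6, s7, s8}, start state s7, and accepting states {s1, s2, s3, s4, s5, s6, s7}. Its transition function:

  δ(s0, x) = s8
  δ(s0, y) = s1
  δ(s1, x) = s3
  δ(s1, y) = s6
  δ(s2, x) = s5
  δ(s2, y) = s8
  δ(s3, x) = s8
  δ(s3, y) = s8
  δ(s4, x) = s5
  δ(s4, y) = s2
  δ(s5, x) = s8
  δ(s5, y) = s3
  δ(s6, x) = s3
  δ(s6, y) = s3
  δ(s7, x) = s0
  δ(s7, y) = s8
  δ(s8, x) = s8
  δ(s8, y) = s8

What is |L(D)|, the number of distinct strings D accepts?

The useful subgraph on states {s0, s1, s3, s6, s7} is acyclic, so L(D) is finite; the longest accepting path visits 5 useful states, giving maximum string length 4.
Counting accepting paths from s7 by length: 1 of length 0, 1 of length 2, 2 of length 3, 2 of length 4. Total 6.

6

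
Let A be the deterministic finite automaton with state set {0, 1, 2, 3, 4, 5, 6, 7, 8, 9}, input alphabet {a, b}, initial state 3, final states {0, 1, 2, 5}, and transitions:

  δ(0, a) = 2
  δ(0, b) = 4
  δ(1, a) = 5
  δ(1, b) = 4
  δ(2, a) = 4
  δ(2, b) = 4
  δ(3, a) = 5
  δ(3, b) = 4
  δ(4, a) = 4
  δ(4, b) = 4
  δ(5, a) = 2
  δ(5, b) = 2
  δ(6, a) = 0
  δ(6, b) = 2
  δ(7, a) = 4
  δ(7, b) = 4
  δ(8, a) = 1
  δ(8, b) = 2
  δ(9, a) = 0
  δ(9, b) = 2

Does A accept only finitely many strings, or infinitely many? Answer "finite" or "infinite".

finite

The useful states (reachable from 3 and able to reach an accepting state) are {2, 3, 5}.
Restricted to these states the transition graph has no cycle, so every accepting path has bounded length and L is finite.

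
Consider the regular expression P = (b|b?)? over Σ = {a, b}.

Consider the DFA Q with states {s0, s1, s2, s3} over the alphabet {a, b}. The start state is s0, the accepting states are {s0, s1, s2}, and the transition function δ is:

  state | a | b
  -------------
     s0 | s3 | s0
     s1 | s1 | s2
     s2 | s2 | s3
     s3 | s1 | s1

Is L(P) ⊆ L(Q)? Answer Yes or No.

Yes

Converting the expression P to a DFA (subset construction, then merging equivalent states) gives the minimal DFA with states {p0, p1, p2}, start state p0, accepting states {p0, p2} and transitions p0: a→p1, b→p2; p1: a→p1, b→p1; p2: a→p1, b→p1.
Exploring the product automaton P × Q from the start pair (p0, s0), following both machines on each input symbol, reaches 6 state pairs: (p0, s0), (p1, s3), (p2, s0), (p1, s1), (p1, s0), (p1, s2).
P accepts in {p0, p2} and Q accepts in {s0, s1, s2}. The reachable pairs whose P-component is accepting are (p0, s0), (p2, s0); in each of them the Q-component is accepting too, so the product for L(P) \ L(Q) (P-component accepting, Q-component rejecting) has no reachable accepting pair and the difference is empty.
Hence every string in L(P) is also in L(Q).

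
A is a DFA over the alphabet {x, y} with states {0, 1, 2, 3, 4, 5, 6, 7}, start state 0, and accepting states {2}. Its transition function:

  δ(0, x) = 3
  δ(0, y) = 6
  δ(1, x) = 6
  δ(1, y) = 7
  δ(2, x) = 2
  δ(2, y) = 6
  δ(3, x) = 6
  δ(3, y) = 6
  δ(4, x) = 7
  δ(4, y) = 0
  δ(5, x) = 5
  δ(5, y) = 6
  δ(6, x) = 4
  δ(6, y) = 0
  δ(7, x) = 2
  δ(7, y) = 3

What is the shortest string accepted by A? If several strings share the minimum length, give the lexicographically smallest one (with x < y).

yxxx

A breadth-first search from 0 reaches an accepting state first via the path 0 → 6 → 4 → 7 → 2 on input yxxx.
No string of length < 4 is accepted (BFS exhausts all shorter strings without reaching an accepting state), and yxxx is the lexicographically least accepting string of length 4.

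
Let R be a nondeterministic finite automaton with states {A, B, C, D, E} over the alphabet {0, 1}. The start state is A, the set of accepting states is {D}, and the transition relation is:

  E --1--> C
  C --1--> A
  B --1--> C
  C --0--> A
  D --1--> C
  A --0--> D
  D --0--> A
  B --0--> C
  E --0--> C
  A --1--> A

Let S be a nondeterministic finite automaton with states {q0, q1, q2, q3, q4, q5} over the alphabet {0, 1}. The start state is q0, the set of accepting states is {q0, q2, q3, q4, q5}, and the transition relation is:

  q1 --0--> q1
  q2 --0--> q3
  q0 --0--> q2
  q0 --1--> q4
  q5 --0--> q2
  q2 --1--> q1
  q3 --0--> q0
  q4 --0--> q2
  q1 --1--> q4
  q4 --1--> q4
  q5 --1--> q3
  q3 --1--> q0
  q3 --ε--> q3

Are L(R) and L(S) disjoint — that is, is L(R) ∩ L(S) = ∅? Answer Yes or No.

The string 0 is accepted by both R and S.
Hence L(R) ∩ L(S) ≠ ∅.

No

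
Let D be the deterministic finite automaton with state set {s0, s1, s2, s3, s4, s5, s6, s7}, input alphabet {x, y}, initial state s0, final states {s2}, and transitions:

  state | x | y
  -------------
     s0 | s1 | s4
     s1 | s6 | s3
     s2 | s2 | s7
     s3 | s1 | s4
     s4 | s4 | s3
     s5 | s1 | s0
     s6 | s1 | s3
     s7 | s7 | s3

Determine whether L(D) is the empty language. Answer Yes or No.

Yes

The states reachable from the start state are {s0, s1, s3, s4, s6}.
None of the accepting states {s2} is reachable, so no string is accepted and L(D) = ∅.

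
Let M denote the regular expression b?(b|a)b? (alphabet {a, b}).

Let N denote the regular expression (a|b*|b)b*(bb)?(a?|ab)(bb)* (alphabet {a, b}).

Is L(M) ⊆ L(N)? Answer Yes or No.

Yes

Converting the expression M to a DFA (subset construction, then merging equivalent states) gives the minimal DFA with states {m0, m1, m2, m3, m4}, start state m0, accepting states {m1, m2, m4} and transitions m0: a→m1, b→m2; m1: a→m3, b→m4; m2: a→m1, b→m1; m3: a→m3, b→m3; m4: a→m3, b→m3.
Converting the expression N to a DFA (subset construction, then merging equivalent states) gives the minimal DFA with states {n0, n1, n2, n3}, start state n0, accepting states {n0, n1, n2} and transitions n0: a→n1, b→n1; n1: a→n2, b→n1; n2: a→n3, b→n2; n3: a→n3, b→n3.
Exploring the product automaton M × N from the start pair (m0, n0), following both machines on each input symbol, reaches 9 state pairs: (m0, n0), (m1, n1), (m2, n1), (m3, n2), (m4, n1), (m1, n2), (m3, n3), (m3, n1), (m4, n2).
M accepts in {m1, m2, m4} and N accepts in {n0, n1, n2}. The reachable pairs whose M-component is accepting are (m1, n1), (m2, n1), (m4, n1), (m1, n2), (m4, n2); in each of them the N-component is accepting too, so the product for L(M) \ L(N) (M-component accepting, N-component rejecting) has no reachable accepting pair and the difference is empty.
Hence every string in L(M) is also in L(N).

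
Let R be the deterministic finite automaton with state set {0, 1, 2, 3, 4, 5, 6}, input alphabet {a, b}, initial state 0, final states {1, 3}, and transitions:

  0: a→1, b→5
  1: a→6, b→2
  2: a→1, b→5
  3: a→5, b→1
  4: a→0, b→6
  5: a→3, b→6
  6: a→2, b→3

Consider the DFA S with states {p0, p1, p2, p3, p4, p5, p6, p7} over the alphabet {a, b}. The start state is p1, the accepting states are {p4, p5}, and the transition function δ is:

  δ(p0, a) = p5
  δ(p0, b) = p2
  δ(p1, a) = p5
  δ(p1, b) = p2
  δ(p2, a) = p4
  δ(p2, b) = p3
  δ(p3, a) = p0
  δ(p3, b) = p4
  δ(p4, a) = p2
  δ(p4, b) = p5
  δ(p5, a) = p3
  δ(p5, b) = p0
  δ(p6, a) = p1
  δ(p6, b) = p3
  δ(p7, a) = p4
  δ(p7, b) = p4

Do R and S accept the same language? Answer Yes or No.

Yes

Exploring the product automaton R × S from the start pair (0, p1), following both machines on each input symbol, reaches 6 state pairs: (0, p1), (1, p5), (5, p2), (6, p3), (2, p0), (3, p4).
R accepts in {1, 3} and S accepts in {p4, p5}. In every reachable pair the two components are either both accepting — (1, p5), (3, p4) — or both non-accepting, so no string is accepted by exactly one of the machines: L(R) \ L(S) and L(S) \ L(R) are both empty.
Hence every string is accepted by R iff it is accepted by S, and the two languages coincide.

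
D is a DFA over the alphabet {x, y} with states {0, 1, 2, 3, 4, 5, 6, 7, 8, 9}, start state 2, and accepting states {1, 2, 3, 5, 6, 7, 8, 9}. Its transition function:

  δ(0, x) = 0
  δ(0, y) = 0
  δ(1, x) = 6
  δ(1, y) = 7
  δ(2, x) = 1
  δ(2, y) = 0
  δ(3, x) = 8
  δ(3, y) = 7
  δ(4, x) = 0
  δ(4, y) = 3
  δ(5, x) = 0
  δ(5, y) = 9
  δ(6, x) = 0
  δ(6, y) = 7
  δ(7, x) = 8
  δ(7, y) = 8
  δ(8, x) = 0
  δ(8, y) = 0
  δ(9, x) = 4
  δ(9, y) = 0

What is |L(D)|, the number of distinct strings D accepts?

9

The useful subgraph on states {1, 2, 6, 7, 8} is acyclic, so L(D) is finite; the longest accepting path visits 5 useful states, giving maximum string length 4.
Counting accepting paths from 2 by length: 1 of length 0, 1 of length 1, 2 of length 2, 3 of length 3, 2 of length 4. Total 9.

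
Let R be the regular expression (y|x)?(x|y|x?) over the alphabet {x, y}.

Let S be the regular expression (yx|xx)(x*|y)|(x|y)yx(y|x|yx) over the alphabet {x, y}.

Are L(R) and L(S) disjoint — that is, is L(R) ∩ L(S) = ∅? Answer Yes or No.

The string xx is accepted by both R and S.
Hence L(R) ∩ L(S) ≠ ∅.

No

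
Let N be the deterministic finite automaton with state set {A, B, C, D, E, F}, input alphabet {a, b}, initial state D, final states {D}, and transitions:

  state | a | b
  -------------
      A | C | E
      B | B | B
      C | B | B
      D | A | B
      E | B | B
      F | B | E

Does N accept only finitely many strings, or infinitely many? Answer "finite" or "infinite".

The useful states (reachable from D and able to reach an accepting state) are {D}.
Restricted to these states the transition graph has no cycle, so every accepting path has bounded length and L is finite.

finite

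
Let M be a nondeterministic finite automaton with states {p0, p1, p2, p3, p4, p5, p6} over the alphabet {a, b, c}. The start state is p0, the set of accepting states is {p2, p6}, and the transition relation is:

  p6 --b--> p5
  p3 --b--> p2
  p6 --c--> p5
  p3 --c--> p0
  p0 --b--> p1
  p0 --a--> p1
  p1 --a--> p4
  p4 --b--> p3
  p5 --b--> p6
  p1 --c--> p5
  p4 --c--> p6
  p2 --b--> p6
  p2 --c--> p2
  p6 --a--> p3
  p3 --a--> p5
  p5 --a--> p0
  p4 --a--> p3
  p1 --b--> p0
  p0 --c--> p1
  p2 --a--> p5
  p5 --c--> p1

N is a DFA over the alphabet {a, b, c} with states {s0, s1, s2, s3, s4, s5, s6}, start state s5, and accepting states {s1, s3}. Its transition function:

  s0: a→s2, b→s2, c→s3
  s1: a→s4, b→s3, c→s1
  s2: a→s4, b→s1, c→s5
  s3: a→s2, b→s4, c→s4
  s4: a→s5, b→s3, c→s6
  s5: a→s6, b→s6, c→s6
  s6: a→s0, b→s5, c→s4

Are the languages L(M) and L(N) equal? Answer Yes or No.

Yes

Exploring the product automaton M × N from the start pair (p0, s5), following both machines on each input symbol, reaches 7 state pairs: (p0, s5), (p1, s6), (p4, s0), (p5, s4), (p3, s2), (p6, s3), (p2, s1).
M accepts in {p2, p6} and N accepts in {s1, s3}. In every reachable pair the two components are either both accepting — (p6, s3), (p2, s1) — or both non-accepting, so no string is accepted by exactly one of the machines: L(M) \ L(N) and L(N) \ L(M) are both empty.
Hence every string is accepted by M iff it is accepted by N, and the two languages coincide.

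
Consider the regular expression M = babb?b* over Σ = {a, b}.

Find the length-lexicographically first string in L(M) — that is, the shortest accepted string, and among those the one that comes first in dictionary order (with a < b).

bab

By inspection of the expression, no string of length less than 3 matches, and bab is the lexicographically first match of length 3.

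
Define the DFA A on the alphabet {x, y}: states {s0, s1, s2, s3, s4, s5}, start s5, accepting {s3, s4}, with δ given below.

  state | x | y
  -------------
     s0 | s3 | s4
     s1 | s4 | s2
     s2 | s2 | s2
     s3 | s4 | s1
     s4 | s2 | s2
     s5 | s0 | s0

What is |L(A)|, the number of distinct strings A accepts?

The useful subgraph on states {s0, s1, s3, s4, s5} is acyclic, so L(A) is finite; the longest accepting path visits 5 useful states, giving maximum string length 4.
Counting accepting paths from s5 by length: 4 of length 2, 2 of length 3, 2 of length 4. Total 8.

8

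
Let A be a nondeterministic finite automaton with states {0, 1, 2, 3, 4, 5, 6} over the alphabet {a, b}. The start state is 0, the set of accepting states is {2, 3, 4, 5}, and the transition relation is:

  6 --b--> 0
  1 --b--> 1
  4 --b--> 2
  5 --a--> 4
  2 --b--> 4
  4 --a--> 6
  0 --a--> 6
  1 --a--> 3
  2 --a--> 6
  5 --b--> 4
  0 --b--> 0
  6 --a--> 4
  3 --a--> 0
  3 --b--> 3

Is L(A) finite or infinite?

State 0 is reachable from the start and can reach an accepting state, and it lies on the cycle 0 → 0.
Traversing that cycle any number of times yields accepted strings of unbounded length, so the language is infinite.

infinite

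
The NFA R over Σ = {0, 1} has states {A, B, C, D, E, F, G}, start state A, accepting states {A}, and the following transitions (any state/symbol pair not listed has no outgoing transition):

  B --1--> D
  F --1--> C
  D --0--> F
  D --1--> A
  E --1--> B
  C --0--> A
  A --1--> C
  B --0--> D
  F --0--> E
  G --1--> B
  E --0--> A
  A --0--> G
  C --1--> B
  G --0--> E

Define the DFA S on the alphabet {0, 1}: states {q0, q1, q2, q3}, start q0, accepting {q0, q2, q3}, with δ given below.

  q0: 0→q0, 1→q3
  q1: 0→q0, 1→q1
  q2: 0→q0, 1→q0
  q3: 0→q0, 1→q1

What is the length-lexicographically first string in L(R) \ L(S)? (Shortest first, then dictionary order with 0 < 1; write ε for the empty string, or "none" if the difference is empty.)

0111

The string 0111 is accepted by R but not by S.
No shorter string lies in the difference, and 0111 is the lexicographically first length-4 string in L(R) \ L(S).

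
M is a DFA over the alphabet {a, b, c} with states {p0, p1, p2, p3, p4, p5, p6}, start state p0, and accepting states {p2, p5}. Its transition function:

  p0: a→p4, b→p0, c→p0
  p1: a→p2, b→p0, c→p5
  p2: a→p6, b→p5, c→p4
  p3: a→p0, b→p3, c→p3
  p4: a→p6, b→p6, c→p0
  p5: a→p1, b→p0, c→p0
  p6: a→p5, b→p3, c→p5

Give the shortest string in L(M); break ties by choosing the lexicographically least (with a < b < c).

A breadth-first search from p0 reaches an accepting state first via the path p0 → p4 → p6 → p5 on input aaa.
No string of length < 3 is accepted (BFS exhausts all shorter strings without reaching an accepting state), and aaa is the lexicographically least accepting string of length 3.

aaa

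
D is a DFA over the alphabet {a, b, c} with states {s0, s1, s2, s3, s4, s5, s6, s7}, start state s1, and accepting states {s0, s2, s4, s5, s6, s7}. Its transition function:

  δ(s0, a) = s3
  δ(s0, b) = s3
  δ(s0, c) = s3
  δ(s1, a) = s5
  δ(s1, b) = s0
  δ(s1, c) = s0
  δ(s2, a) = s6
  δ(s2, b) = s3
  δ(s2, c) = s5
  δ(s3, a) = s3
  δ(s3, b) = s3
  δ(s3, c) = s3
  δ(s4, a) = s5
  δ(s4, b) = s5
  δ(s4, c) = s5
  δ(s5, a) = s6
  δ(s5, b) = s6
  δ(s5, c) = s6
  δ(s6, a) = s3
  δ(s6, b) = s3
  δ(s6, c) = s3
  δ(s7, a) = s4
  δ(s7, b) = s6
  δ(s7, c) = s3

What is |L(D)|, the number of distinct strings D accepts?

The useful subgraph on states {s0, s1, s5, s6} is acyclic, so L(D) is finite; the longest accepting path visits 3 useful states, giving maximum string length 2.
Counting accepting paths from s1 by length: 3 of length 1, 3 of length 2. Total 6.

6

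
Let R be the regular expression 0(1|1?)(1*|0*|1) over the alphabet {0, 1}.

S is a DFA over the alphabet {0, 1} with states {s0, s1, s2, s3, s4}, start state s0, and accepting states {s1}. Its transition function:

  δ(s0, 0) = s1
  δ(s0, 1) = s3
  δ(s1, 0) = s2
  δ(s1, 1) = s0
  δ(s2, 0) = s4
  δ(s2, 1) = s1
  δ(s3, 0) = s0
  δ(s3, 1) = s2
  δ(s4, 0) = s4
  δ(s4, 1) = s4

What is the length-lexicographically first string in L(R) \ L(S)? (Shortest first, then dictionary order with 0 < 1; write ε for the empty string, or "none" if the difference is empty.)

The string 00 is accepted by R but not by S.
No shorter string lies in the difference, and 00 is the lexicographically first length-2 string in L(R) \ L(S).

00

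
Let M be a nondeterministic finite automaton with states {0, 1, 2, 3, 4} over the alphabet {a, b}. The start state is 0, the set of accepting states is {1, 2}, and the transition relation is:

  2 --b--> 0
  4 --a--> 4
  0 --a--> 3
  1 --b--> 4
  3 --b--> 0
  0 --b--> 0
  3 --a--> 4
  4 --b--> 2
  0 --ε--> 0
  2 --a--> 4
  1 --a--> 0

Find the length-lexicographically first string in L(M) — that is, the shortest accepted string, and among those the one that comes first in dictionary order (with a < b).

A breadth-first search from 0 reaches an accepting state first via the path 0 → 3 → 4 → 2 on input aab.
No string of length < 3 is accepted (BFS exhausts all shorter strings without reaching an accepting state), and aab is the lexicographically least accepting string of length 3.

aab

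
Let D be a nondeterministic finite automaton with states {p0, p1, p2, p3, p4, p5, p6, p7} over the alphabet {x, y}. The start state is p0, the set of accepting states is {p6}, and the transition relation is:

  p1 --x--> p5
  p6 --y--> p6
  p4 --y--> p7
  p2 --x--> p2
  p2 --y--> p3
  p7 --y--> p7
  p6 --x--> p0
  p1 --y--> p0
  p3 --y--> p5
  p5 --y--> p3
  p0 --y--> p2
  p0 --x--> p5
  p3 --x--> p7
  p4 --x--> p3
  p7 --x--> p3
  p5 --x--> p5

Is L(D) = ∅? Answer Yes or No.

The states reachable from the start state are {p0, p2, p3, p5, p7}.
None of the accepting states {p6} is reachable, so no string is accepted and L(D) = ∅.

Yes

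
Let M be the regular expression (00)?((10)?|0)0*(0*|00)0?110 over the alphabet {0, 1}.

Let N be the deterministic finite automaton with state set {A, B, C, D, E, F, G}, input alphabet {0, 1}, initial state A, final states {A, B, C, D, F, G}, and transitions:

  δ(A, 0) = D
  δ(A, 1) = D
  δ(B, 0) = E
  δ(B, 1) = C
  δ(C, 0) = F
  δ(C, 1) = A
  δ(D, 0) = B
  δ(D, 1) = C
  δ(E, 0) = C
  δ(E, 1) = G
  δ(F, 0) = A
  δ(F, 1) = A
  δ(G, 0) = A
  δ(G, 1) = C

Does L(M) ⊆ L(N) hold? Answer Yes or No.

Yes

Converting the expression M to a DFA (subset construction, then merging equivalent states) gives the minimal DFA with states {m0, m1, m2, m3, m4, m5, m6, m7, m8}, start state m0, accepting states {m8} and transitions m0: 0→m1, 1→m2; m1: 0→m3, 1→m4; m2: 0→m5, 1→m6; m3: 0→m5, 1→m2; m4: 0→m7, 1→m6; m5: 0→m5, 1→m4; m6: 0→m8, 1→m7; m7: 0→m7, 1→m7; m8: 0→m7, 1→m7.
Exploring the product automaton M × N from the start pair (m0, A), following both machines on each input symbol, reaches 28 state pairs: (m0, A), (m1, D), (m2, D), (m3, B), (m4, C), (m5, B), (m6, C), (m5, E), (m2, C), (m7, F), (m6, A), (m8, F), (m7, A), (m5, C), (m4, G), (m5, F), (m8, D), (m7, D), (m4, A), (m5, A), (m7, B), (m7, C), (m6, D), (m5, D), (m4, D), (m7, E), (m8, B), (m7, G).
M accepts in {m8} and N accepts in {A, B, C, D, F, G}. The reachable pairs whose M-component is accepting are (m8, F), (m8, D), (m8, B); in each of them the N-component is accepting too, so the product for L(M) \ L(N) (M-component accepting, N-component rejecting) has no reachable accepting pair and the difference is empty.
Hence every string in L(M) is also in L(N).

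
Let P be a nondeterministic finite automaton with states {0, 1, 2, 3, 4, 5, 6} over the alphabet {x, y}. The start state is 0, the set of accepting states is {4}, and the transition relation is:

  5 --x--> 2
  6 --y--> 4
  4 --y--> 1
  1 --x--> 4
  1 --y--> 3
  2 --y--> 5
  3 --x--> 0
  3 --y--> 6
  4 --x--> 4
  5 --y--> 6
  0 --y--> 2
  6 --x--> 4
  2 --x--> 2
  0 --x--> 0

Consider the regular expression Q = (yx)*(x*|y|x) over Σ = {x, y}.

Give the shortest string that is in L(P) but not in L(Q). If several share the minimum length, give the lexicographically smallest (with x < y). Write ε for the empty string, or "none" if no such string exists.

The string yyyx is accepted by P but not by Q.
No shorter string lies in the difference, and yyyx is the lexicographically first length-4 string in L(P) \ L(Q).

yyyx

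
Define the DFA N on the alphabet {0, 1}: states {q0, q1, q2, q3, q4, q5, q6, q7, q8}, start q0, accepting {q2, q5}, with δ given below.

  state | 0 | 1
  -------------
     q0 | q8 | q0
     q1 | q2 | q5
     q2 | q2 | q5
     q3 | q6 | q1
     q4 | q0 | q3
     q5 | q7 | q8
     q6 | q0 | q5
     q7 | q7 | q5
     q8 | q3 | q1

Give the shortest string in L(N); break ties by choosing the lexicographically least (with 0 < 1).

010

A breadth-first search from q0 reaches an accepting state first via the path q0 → q8 → q1 → q2 on input 010.
No string of length < 3 is accepted (BFS exhausts all shorter strings without reaching an accepting state), and 010 is the lexicographically least accepting string of length 3.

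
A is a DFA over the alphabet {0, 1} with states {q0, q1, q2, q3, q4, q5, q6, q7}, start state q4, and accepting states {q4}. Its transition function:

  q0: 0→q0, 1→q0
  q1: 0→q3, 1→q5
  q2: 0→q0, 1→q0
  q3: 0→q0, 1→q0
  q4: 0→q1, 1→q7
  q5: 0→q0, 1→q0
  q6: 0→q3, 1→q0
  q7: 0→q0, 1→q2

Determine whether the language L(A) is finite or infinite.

finite

The useful states (reachable from q4 and able to reach an accepting state) are {q4}.
Restricted to these states the transition graph has no cycle, so every accepting path has bounded length and L is finite.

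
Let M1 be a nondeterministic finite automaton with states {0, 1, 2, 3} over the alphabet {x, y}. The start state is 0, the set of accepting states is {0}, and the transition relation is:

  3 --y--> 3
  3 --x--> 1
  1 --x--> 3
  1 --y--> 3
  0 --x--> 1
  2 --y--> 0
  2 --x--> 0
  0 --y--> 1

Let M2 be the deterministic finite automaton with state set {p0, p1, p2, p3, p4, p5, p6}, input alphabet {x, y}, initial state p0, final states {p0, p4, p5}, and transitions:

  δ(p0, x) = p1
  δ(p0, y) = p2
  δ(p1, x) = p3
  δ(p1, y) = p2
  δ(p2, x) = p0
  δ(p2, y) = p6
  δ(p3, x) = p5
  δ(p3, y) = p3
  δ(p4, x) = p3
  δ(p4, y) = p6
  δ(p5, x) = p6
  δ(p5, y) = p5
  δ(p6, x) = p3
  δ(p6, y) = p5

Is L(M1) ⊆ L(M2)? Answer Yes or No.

Exploring the product automaton M1 × M2 from the start pair (0, p0), following both machines on each input symbol, reaches 13 state pairs: (0, p0), (1, p1), (1, p2), (3, p3), (3, p2), (3, p0), (3, p6), (1, p5), (1, p0), (1, p3), (3, p5), (3, p1), (1, p6).
M1 accepts in {0} and M2 accepts in {p0, p4, p5}. The reachable pairs whose M1-component is accepting are (0, p0); in each of them the M2-component is accepting too, so the product for L(M1) \ L(M2) (M1-component accepting, M2-component rejecting) has no reachable accepting pair and the difference is empty.
Hence every string in L(M1) is also in L(M2).

Yes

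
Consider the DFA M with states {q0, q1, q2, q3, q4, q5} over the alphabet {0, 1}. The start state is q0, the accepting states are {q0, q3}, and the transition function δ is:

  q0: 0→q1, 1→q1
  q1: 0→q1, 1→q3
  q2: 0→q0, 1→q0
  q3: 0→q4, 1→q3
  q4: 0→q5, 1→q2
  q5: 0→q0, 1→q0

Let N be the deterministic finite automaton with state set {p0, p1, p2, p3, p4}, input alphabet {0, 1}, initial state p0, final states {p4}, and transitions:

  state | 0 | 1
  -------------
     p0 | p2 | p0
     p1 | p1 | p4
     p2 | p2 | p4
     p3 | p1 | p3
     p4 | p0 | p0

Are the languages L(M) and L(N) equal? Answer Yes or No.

No

The empty string ε is accepted by M but rejected by N.
So L(M) ≠ L(N).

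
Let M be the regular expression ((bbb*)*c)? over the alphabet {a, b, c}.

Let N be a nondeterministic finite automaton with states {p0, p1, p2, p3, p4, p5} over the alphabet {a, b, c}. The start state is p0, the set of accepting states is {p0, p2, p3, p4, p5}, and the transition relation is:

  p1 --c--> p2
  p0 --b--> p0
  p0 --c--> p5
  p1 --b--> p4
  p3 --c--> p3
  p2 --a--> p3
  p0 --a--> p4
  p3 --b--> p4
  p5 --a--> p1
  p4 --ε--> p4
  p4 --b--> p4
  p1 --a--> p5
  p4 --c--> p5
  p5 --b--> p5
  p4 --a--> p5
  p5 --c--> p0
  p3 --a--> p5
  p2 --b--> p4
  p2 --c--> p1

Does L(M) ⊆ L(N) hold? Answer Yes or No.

Converting the expression M to a DFA (subset construction, then merging equivalent states) gives the minimal DFA with states {m0, m1, m2, m3, m4}, start state m0, accepting states {m0, m3} and transitions m0: a→m1, b→m2, c→m3; m1: a→m1, b→m1, c→m1; m2: a→m1, b→m4, c→m1; m3: a→m1, b→m1, c→m1; m4: a→m1, b→m4, c→m3.
Exploring the product automaton M × N from the start pair (m0, p0), following both machines on each input symbol, reaches 10 state pairs: (m0, p0), (m1, p4), (m2, p0), (m3, p5), (m1, p5), (m4, p0), (m1, p1), (m1, p0), (m1, p2), (m1, p3).
M accepts in {m0, m3} and N accepts in {p0, p2, p3, p4, p5}. The reachable pairs whose M-component is accepting are (m0, p0), (m3, p5); in each of them the N-component is accepting too, so the product for L(M) \ L(N) (M-component accepting, N-component rejecting) has no reachable accepting pair and the difference is empty.
Hence every string in L(M) is also in L(N).

Yes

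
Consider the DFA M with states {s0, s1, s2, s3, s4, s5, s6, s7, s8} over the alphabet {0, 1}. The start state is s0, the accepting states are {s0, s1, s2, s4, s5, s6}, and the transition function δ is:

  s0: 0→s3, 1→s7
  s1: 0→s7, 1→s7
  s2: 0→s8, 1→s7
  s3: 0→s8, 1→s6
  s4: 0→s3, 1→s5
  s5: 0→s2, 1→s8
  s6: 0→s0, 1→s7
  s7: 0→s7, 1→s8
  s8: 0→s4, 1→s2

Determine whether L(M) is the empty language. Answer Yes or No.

The empty string ε is accepted: the run s0 ends in the accepting state s0.
Since at least one string is accepted, L(M) is not empty.

No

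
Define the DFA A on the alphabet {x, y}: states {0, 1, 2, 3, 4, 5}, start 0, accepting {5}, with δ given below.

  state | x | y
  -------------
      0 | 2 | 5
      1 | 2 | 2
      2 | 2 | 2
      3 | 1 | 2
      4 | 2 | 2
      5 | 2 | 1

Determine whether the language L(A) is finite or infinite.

finite

The useful states (reachable from 0 and able to reach an accepting state) are {0, 5}.
Restricted to these states the transition graph has no cycle, so every accepting path has bounded length and L is finite.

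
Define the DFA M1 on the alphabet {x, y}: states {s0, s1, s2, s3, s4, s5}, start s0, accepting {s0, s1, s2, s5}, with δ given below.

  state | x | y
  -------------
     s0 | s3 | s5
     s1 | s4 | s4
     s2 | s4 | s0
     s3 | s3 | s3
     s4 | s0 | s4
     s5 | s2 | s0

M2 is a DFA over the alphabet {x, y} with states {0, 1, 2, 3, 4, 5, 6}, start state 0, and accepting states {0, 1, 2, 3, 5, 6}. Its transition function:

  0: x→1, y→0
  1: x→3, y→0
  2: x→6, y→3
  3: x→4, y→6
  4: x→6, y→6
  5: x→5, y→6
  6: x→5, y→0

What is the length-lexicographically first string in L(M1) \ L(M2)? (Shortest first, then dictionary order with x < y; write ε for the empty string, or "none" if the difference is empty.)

yxxx

The string yxxx is accepted by M1 but not by M2.
No shorter string lies in the difference, and yxxx is the lexicographically first length-4 string in L(M1) \ L(M2).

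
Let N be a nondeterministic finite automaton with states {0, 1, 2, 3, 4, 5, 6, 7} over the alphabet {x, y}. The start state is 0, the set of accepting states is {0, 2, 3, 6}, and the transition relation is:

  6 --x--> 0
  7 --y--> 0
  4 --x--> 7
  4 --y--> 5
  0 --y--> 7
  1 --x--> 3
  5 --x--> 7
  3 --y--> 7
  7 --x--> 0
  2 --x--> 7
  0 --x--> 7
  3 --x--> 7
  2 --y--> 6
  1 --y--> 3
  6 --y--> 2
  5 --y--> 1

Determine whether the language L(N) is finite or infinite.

State 0 is reachable from the start and can reach an accepting state, and it lies on the cycle 0 → 7 → 0.
Traversing that cycle any number of times yields accepted strings of unbounded length, so the language is infinite.

infinite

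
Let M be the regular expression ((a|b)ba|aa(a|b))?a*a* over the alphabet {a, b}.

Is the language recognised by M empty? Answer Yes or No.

No

The empty string ε matches the expression, so it belongs to L(M).
Since L(M) contains at least one string, it is not empty.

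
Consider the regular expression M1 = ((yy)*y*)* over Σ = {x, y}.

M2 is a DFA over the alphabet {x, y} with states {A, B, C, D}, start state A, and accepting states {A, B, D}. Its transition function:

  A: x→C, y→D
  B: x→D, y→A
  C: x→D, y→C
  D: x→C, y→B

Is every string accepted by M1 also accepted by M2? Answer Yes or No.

Converting the expression M1 to a DFA (subset construction, then merging equivalent states) gives the minimal DFA with states {r0, r1}, start state r0, accepting states {r0} and transitions r0: x→r1, y→r0; r1: x→r1, y→r1.
Exploring the product automaton M1 × M2 from the start pair (r0, A), following both machines on each input symbol, reaches 7 state pairs: (r0, A), (r1, C), (r0, D), (r1, D), (r0, B), (r1, B), (r1, A).
M1 accepts in {r0} and M2 accepts in {A, B, D}. The reachable pairs whose M1-component is accepting are (r0, A), (r0, D), (r0, B); in each of them the M2-component is accepting too, so the product for L(M1) \ L(M2) (M1-component accepting, M2-component rejecting) has no reachable accepting pair and the difference is empty.
Hence every string in L(M1) is also in L(M2).

Yes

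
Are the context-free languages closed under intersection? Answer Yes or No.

{aⁿbⁿcᵐ : m,n≥0} and {aᵐbⁿcⁿ : m,n≥0} are both context-free, but their intersection {aⁿbⁿcⁿ : n≥0} is not (pumping lemma).

No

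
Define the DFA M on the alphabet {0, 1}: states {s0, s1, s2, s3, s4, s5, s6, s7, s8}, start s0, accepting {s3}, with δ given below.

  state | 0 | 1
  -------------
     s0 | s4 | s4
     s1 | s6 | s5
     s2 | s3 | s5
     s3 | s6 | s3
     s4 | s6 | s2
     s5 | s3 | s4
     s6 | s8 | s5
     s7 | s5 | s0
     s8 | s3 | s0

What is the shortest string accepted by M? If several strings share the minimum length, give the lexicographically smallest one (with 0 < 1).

010

A breadth-first search from s0 reaches an accepting state first via the path s0 → s4 → s2 → s3 on input 010.
No string of length < 3 is accepted (BFS exhausts all shorter strings without reaching an accepting state), and 010 is the lexicographically least accepting string of length 3.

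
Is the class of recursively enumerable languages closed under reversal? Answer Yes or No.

Reverse the input and run the recogniser for L on it; this accepts exactly Lᴿ.
So the recursively enumerable languages are closed under reversal.

Yes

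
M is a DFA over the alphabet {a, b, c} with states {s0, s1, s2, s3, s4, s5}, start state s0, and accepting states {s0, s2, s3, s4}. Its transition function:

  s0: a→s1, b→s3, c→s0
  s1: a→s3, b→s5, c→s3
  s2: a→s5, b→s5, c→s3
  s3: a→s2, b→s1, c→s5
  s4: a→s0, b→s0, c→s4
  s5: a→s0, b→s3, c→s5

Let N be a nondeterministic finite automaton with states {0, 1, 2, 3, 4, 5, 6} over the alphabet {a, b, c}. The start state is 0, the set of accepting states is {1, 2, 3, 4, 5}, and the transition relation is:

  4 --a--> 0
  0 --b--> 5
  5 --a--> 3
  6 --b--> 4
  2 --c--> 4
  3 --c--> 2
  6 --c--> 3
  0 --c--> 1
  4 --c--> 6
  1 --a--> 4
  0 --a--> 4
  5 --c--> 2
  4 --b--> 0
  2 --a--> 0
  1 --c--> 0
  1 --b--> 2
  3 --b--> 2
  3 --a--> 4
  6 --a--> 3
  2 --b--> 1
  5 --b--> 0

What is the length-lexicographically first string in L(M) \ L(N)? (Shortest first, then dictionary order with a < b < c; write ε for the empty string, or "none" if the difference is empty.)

ε

The empty string ε is accepted by M but not by N.
Since ε is the unique shortest string, it is the required witness.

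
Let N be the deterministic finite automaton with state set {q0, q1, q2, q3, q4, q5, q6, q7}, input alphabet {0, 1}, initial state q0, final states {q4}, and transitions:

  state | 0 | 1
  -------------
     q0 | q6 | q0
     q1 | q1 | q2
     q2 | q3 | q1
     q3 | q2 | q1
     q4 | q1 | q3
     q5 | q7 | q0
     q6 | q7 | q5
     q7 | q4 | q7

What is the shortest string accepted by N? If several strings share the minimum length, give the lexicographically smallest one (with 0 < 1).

A breadth-first search from q0 reaches an accepting state first via the path q0 → q6 → q7 → q4 on input 000.
No string of length < 3 is accepted (BFS exhausts all shorter strings without reaching an accepting state), and 000 is the lexicographically least accepting string of length 3.

000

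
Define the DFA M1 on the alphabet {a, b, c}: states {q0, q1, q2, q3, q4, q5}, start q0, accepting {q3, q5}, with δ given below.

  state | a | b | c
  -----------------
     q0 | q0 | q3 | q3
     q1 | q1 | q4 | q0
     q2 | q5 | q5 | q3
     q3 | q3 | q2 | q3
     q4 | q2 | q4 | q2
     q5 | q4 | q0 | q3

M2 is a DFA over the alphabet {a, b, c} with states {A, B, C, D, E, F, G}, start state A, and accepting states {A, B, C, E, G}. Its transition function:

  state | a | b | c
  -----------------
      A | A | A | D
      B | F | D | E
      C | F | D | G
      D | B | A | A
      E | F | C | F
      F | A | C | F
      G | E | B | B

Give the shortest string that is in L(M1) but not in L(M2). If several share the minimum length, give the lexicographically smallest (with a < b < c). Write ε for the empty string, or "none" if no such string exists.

c

The string c is accepted by M1 but not by M2.
No shorter string lies in the difference, and c is the lexicographically first length-1 string in L(M1) \ L(M2).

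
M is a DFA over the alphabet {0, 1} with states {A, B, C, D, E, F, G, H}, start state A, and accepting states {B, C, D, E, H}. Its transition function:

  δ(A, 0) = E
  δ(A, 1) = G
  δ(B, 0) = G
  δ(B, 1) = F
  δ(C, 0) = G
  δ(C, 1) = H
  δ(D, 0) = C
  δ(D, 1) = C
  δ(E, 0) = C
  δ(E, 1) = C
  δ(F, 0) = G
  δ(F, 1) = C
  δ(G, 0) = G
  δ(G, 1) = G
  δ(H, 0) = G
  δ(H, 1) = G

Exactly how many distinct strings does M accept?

The useful subgraph on states {A, C, E, H} is acyclic, so L(M) is finite; the longest accepting path visits 4 useful states, giving maximum string length 3.
Counting accepting paths from A by length: 1 of length 1, 2 of length 2, 2 of length 3. Total 5.

5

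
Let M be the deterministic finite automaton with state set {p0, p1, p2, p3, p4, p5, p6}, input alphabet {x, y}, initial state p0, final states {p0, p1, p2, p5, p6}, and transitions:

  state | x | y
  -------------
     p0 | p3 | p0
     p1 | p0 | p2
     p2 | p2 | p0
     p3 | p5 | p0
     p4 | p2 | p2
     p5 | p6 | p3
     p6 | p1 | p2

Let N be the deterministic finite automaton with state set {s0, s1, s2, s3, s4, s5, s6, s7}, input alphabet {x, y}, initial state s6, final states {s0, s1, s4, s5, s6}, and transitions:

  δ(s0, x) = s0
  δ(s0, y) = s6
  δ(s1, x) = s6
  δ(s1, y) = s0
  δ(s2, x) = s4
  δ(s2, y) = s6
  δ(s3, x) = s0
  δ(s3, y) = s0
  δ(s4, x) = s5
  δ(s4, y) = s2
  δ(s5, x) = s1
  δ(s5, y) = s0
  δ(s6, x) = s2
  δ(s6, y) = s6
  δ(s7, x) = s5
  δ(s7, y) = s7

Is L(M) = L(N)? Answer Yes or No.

Exploring the product automaton M × N from the start pair (p0, s6), following both machines on each input symbol, reaches 6 state pairs: (p0, s6), (p3, s2), (p5, s4), (p6, s5), (p1, s1), (p2, s0).
M accepts in {p0, p1, p2, p5, p6} and N accepts in {s0, s1, s4, s5, s6}. In every reachable pair the two components are either both accepting — (p0, s6), (p5, s4), (p6, s5), (p1, s1), (p2, s0) — or both non-accepting, so no string is accepted by exactly one of the machines: L(M) \ L(N) and L(N) \ L(M) are both empty.
Hence every string is accepted by M iff it is accepted by N, and the two languages coincide.

Yes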